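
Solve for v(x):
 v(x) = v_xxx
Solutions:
 v(x) = C3*exp(x) + (C1*sin(sqrt(3)*x/2) + C2*cos(sqrt(3)*x/2))*exp(-x/2)


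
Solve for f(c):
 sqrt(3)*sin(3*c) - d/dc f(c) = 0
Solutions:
 f(c) = C1 - sqrt(3)*cos(3*c)/3


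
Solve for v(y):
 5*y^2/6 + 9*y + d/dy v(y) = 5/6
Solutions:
 v(y) = C1 - 5*y^3/18 - 9*y^2/2 + 5*y/6


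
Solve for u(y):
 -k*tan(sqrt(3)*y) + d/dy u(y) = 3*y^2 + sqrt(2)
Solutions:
 u(y) = C1 - sqrt(3)*k*log(cos(sqrt(3)*y))/3 + y^3 + sqrt(2)*y


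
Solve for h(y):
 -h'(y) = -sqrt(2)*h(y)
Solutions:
 h(y) = C1*exp(sqrt(2)*y)


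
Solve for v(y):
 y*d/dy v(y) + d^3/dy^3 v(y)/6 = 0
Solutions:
 v(y) = C1 + Integral(C2*airyai(-6^(1/3)*y) + C3*airybi(-6^(1/3)*y), y)


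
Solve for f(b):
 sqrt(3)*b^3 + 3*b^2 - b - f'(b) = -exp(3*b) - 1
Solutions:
 f(b) = C1 + sqrt(3)*b^4/4 + b^3 - b^2/2 + b + exp(3*b)/3


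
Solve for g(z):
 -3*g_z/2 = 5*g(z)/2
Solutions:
 g(z) = C1*exp(-5*z/3)


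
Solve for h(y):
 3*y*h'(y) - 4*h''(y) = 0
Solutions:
 h(y) = C1 + C2*erfi(sqrt(6)*y/4)


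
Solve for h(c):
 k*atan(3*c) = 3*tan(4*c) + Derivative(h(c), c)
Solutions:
 h(c) = C1 + k*(c*atan(3*c) - log(9*c^2 + 1)/6) + 3*log(cos(4*c))/4


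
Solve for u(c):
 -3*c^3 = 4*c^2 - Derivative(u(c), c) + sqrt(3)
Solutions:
 u(c) = C1 + 3*c^4/4 + 4*c^3/3 + sqrt(3)*c


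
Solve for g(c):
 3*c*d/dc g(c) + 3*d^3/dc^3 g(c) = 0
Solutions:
 g(c) = C1 + Integral(C2*airyai(-c) + C3*airybi(-c), c)


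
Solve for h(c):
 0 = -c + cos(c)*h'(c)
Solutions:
 h(c) = C1 + Integral(c/cos(c), c)


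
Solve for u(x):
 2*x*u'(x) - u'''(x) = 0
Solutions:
 u(x) = C1 + Integral(C2*airyai(2^(1/3)*x) + C3*airybi(2^(1/3)*x), x)


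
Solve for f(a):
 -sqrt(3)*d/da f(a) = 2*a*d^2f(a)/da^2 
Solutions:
 f(a) = C1 + C2*a^(1 - sqrt(3)/2)


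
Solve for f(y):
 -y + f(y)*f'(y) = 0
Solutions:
 f(y) = -sqrt(C1 + y^2)
 f(y) = sqrt(C1 + y^2)


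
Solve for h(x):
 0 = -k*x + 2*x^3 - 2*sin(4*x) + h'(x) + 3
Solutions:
 h(x) = C1 + k*x^2/2 - x^4/2 - 3*x - cos(4*x)/2


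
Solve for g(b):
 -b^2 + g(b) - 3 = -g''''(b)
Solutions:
 g(b) = b^2 + (C1*sin(sqrt(2)*b/2) + C2*cos(sqrt(2)*b/2))*exp(-sqrt(2)*b/2) + (C3*sin(sqrt(2)*b/2) + C4*cos(sqrt(2)*b/2))*exp(sqrt(2)*b/2) + 3


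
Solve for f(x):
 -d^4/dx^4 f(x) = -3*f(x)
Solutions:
 f(x) = C1*exp(-3^(1/4)*x) + C2*exp(3^(1/4)*x) + C3*sin(3^(1/4)*x) + C4*cos(3^(1/4)*x)


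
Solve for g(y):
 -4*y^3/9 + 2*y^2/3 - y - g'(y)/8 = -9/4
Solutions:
 g(y) = C1 - 8*y^4/9 + 16*y^3/9 - 4*y^2 + 18*y


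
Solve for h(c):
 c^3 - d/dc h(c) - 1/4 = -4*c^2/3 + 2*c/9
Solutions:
 h(c) = C1 + c^4/4 + 4*c^3/9 - c^2/9 - c/4


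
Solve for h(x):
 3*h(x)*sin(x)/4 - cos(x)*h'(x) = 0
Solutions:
 h(x) = C1/cos(x)^(3/4)


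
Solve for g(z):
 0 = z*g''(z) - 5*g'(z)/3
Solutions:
 g(z) = C1 + C2*z^(8/3)


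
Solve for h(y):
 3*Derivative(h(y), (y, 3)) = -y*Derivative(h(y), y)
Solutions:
 h(y) = C1 + Integral(C2*airyai(-3^(2/3)*y/3) + C3*airybi(-3^(2/3)*y/3), y)


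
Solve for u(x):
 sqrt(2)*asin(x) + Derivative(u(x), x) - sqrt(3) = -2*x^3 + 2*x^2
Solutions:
 u(x) = C1 - x^4/2 + 2*x^3/3 + sqrt(3)*x - sqrt(2)*(x*asin(x) + sqrt(1 - x^2))


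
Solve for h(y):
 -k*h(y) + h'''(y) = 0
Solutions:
 h(y) = C1*exp(k^(1/3)*y) + C2*exp(k^(1/3)*y*(-1 + sqrt(3)*I)/2) + C3*exp(-k^(1/3)*y*(1 + sqrt(3)*I)/2)


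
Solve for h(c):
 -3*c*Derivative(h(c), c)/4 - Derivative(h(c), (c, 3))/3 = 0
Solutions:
 h(c) = C1 + Integral(C2*airyai(-2^(1/3)*3^(2/3)*c/2) + C3*airybi(-2^(1/3)*3^(2/3)*c/2), c)


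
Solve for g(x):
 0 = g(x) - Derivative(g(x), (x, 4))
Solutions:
 g(x) = C1*exp(-x) + C2*exp(x) + C3*sin(x) + C4*cos(x)


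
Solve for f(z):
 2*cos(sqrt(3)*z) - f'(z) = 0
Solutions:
 f(z) = C1 + 2*sqrt(3)*sin(sqrt(3)*z)/3


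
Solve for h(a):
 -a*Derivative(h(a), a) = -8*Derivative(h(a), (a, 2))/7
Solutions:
 h(a) = C1 + C2*erfi(sqrt(7)*a/4)


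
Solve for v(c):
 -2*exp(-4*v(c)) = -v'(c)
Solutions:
 v(c) = log(-I*(C1 + 8*c)^(1/4))
 v(c) = log(I*(C1 + 8*c)^(1/4))
 v(c) = log(-(C1 + 8*c)^(1/4))
 v(c) = log(C1 + 8*c)/4


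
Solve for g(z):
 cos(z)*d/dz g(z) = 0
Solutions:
 g(z) = C1


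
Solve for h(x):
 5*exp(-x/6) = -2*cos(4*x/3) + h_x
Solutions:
 h(x) = C1 + 3*sin(4*x/3)/2 - 30*exp(-x/6)


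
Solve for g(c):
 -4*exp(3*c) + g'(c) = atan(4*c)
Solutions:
 g(c) = C1 + c*atan(4*c) + 4*exp(3*c)/3 - log(16*c^2 + 1)/8


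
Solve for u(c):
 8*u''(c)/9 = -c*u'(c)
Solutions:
 u(c) = C1 + C2*erf(3*c/4)


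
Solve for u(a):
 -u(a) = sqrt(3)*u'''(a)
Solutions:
 u(a) = C3*exp(-3^(5/6)*a/3) + (C1*sin(3^(1/3)*a/2) + C2*cos(3^(1/3)*a/2))*exp(3^(5/6)*a/6)


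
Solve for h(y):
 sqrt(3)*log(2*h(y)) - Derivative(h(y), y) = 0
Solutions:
 -sqrt(3)*Integral(1/(log(_y) + log(2)), (_y, h(y)))/3 = C1 - y


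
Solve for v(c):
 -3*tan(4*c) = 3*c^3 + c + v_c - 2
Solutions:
 v(c) = C1 - 3*c^4/4 - c^2/2 + 2*c + 3*log(cos(4*c))/4


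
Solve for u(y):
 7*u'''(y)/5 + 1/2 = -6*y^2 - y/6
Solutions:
 u(y) = C1 + C2*y + C3*y^2 - y^5/14 - 5*y^4/1008 - 5*y^3/84


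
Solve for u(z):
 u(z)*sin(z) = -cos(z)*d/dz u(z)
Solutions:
 u(z) = C1*cos(z)


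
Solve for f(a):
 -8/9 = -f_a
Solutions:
 f(a) = C1 + 8*a/9


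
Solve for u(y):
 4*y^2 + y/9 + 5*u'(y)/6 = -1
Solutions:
 u(y) = C1 - 8*y^3/5 - y^2/15 - 6*y/5


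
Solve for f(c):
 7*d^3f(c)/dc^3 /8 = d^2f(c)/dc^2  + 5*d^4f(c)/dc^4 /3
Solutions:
 f(c) = C1 + C2*c + (C3*sin(sqrt(3399)*c/80) + C4*cos(sqrt(3399)*c/80))*exp(21*c/80)


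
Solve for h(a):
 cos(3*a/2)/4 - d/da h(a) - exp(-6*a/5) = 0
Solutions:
 h(a) = C1 + sin(3*a/2)/6 + 5*exp(-6*a/5)/6


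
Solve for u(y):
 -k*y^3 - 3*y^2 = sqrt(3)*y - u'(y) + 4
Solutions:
 u(y) = C1 + k*y^4/4 + y^3 + sqrt(3)*y^2/2 + 4*y


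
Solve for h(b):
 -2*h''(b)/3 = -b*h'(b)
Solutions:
 h(b) = C1 + C2*erfi(sqrt(3)*b/2)


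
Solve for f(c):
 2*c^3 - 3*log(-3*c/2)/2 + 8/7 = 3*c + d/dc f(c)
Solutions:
 f(c) = C1 + c^4/2 - 3*c^2/2 - 3*c*log(-c)/2 + c*(-2*log(3) + log(2) + log(6)/2 + 37/14)


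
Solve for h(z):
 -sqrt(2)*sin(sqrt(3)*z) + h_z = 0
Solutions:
 h(z) = C1 - sqrt(6)*cos(sqrt(3)*z)/3


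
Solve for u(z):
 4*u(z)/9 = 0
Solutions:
 u(z) = 0


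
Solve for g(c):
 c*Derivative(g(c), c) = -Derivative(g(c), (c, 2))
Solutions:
 g(c) = C1 + C2*erf(sqrt(2)*c/2)


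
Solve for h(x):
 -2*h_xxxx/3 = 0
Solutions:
 h(x) = C1 + C2*x + C3*x^2 + C4*x^3


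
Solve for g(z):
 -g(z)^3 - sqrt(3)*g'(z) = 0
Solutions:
 g(z) = -sqrt(6)*sqrt(-1/(C1 - sqrt(3)*z))/2
 g(z) = sqrt(6)*sqrt(-1/(C1 - sqrt(3)*z))/2


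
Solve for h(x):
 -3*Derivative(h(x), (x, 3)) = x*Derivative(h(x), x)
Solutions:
 h(x) = C1 + Integral(C2*airyai(-3^(2/3)*x/3) + C3*airybi(-3^(2/3)*x/3), x)


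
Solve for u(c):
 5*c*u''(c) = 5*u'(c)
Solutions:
 u(c) = C1 + C2*c^2


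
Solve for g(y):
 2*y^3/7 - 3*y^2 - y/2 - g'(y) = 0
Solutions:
 g(y) = C1 + y^4/14 - y^3 - y^2/4


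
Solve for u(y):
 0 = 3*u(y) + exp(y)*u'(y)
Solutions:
 u(y) = C1*exp(3*exp(-y))


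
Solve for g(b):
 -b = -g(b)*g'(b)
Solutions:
 g(b) = -sqrt(C1 + b^2)
 g(b) = sqrt(C1 + b^2)


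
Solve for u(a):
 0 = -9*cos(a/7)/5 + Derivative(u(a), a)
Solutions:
 u(a) = C1 + 63*sin(a/7)/5


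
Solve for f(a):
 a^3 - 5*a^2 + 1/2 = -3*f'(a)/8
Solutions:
 f(a) = C1 - 2*a^4/3 + 40*a^3/9 - 4*a/3


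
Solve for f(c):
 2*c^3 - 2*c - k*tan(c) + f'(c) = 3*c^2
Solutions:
 f(c) = C1 - c^4/2 + c^3 + c^2 - k*log(cos(c))


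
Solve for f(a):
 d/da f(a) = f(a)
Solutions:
 f(a) = C1*exp(a)


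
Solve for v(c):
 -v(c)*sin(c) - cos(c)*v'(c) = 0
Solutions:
 v(c) = C1*cos(c)


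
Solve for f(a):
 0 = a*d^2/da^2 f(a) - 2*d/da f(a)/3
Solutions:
 f(a) = C1 + C2*a^(5/3)


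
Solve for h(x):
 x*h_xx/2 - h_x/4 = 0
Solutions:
 h(x) = C1 + C2*x^(3/2)


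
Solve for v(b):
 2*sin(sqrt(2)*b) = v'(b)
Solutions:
 v(b) = C1 - sqrt(2)*cos(sqrt(2)*b)


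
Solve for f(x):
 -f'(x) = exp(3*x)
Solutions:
 f(x) = C1 - exp(3*x)/3


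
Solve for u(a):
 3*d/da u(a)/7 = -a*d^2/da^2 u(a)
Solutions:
 u(a) = C1 + C2*a^(4/7)


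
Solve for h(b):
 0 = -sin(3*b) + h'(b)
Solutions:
 h(b) = C1 - cos(3*b)/3


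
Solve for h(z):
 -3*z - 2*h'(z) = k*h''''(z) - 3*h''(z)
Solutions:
 h(z) = C1 + C2*exp(-z*((sqrt((1 - 1/k)/k^2) + 1/k)^(1/3) + 1/(k*(sqrt((1 - 1/k)/k^2) + 1/k)^(1/3)))) + C3*exp(z*((sqrt((1 - 1/k)/k^2) + 1/k)^(1/3)/2 - sqrt(3)*I*(sqrt((1 - 1/k)/k^2) + 1/k)^(1/3)/2 - 2/(k*(-1 + sqrt(3)*I)*(sqrt((1 - 1/k)/k^2) + 1/k)^(1/3)))) + C4*exp(z*((sqrt((1 - 1/k)/k^2) + 1/k)^(1/3)/2 + sqrt(3)*I*(sqrt((1 - 1/k)/k^2) + 1/k)^(1/3)/2 + 2/(k*(1 + sqrt(3)*I)*(sqrt((1 - 1/k)/k^2) + 1/k)^(1/3)))) - 3*z^2/4 - 9*z/4


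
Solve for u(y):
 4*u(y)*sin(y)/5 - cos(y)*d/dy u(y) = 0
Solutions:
 u(y) = C1/cos(y)^(4/5)


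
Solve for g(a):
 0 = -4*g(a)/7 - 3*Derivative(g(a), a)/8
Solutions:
 g(a) = C1*exp(-32*a/21)


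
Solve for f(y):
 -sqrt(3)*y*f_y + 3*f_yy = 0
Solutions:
 f(y) = C1 + C2*erfi(sqrt(2)*3^(3/4)*y/6)


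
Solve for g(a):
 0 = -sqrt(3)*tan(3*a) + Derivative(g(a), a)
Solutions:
 g(a) = C1 - sqrt(3)*log(cos(3*a))/3


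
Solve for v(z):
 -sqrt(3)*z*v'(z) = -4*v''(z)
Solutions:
 v(z) = C1 + C2*erfi(sqrt(2)*3^(1/4)*z/4)


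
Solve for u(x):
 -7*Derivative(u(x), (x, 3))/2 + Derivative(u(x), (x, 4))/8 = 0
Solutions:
 u(x) = C1 + C2*x + C3*x^2 + C4*exp(28*x)


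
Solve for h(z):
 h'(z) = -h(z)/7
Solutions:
 h(z) = C1*exp(-z/7)


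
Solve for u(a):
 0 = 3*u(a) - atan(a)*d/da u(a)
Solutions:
 u(a) = C1*exp(3*Integral(1/atan(a), a))


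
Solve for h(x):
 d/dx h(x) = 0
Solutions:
 h(x) = C1


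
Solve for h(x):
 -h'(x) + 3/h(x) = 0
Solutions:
 h(x) = -sqrt(C1 + 6*x)
 h(x) = sqrt(C1 + 6*x)


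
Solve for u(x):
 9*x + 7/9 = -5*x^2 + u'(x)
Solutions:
 u(x) = C1 + 5*x^3/3 + 9*x^2/2 + 7*x/9


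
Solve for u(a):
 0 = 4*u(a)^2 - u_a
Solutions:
 u(a) = -1/(C1 + 4*a)


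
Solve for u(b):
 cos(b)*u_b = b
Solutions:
 u(b) = C1 + Integral(b/cos(b), b)


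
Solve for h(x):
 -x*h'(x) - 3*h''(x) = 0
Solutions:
 h(x) = C1 + C2*erf(sqrt(6)*x/6)


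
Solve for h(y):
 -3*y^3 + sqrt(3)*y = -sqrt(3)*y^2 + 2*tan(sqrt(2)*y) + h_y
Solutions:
 h(y) = C1 - 3*y^4/4 + sqrt(3)*y^3/3 + sqrt(3)*y^2/2 + sqrt(2)*log(cos(sqrt(2)*y))


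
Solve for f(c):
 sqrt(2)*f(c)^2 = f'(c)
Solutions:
 f(c) = -1/(C1 + sqrt(2)*c)


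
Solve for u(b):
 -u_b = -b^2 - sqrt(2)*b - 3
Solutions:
 u(b) = C1 + b^3/3 + sqrt(2)*b^2/2 + 3*b


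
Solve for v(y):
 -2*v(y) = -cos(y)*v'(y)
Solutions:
 v(y) = C1*(sin(y) + 1)/(sin(y) - 1)


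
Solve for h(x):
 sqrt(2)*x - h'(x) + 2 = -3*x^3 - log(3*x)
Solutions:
 h(x) = C1 + 3*x^4/4 + sqrt(2)*x^2/2 + x*log(x) + x + x*log(3)


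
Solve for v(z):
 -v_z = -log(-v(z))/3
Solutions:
 -li(-v(z)) = C1 + z/3


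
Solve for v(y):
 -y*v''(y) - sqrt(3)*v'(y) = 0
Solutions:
 v(y) = C1 + C2*y^(1 - sqrt(3))


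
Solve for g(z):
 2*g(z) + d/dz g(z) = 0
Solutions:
 g(z) = C1*exp(-2*z)


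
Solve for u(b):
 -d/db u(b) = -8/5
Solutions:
 u(b) = C1 + 8*b/5


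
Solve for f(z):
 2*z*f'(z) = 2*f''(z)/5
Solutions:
 f(z) = C1 + C2*erfi(sqrt(10)*z/2)


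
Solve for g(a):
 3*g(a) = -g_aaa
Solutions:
 g(a) = C3*exp(-3^(1/3)*a) + (C1*sin(3^(5/6)*a/2) + C2*cos(3^(5/6)*a/2))*exp(3^(1/3)*a/2)


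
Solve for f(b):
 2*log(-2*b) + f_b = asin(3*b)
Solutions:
 f(b) = C1 - 2*b*log(-b) + b*asin(3*b) - 2*b*log(2) + 2*b + sqrt(1 - 9*b^2)/3


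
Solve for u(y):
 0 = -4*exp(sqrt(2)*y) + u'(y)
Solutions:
 u(y) = C1 + 2*sqrt(2)*exp(sqrt(2)*y)


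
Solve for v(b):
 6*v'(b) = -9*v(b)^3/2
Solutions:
 v(b) = -sqrt(2)*sqrt(-1/(C1 - 3*b))
 v(b) = sqrt(2)*sqrt(-1/(C1 - 3*b))


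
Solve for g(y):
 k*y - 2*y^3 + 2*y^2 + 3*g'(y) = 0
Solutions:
 g(y) = C1 - k*y^2/6 + y^4/6 - 2*y^3/9


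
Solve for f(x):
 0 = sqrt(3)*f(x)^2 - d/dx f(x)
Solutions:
 f(x) = -1/(C1 + sqrt(3)*x)


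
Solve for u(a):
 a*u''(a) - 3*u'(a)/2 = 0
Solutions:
 u(a) = C1 + C2*a^(5/2)


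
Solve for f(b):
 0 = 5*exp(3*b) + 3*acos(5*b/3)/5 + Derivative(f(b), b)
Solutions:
 f(b) = C1 - 3*b*acos(5*b/3)/5 + 3*sqrt(9 - 25*b^2)/25 - 5*exp(3*b)/3


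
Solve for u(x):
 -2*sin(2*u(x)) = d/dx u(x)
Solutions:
 u(x) = pi - acos((-C1 - exp(8*x))/(C1 - exp(8*x)))/2
 u(x) = acos((-C1 - exp(8*x))/(C1 - exp(8*x)))/2


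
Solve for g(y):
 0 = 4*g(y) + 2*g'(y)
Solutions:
 g(y) = C1*exp(-2*y)


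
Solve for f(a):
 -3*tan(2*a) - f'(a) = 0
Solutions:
 f(a) = C1 + 3*log(cos(2*a))/2


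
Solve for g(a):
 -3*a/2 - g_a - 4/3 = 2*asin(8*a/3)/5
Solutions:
 g(a) = C1 - 3*a^2/4 - 2*a*asin(8*a/3)/5 - 4*a/3 - sqrt(9 - 64*a^2)/20


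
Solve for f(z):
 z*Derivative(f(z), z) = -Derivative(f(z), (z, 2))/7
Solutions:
 f(z) = C1 + C2*erf(sqrt(14)*z/2)


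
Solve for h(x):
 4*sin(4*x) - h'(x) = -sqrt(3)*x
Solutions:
 h(x) = C1 + sqrt(3)*x^2/2 - cos(4*x)


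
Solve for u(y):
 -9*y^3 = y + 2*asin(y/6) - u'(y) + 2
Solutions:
 u(y) = C1 + 9*y^4/4 + y^2/2 + 2*y*asin(y/6) + 2*y + 2*sqrt(36 - y^2)


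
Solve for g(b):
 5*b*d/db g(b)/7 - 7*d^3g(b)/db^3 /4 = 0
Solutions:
 g(b) = C1 + Integral(C2*airyai(140^(1/3)*b/7) + C3*airybi(140^(1/3)*b/7), b)


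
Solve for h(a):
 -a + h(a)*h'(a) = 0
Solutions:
 h(a) = -sqrt(C1 + a^2)
 h(a) = sqrt(C1 + a^2)


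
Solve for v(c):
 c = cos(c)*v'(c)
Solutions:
 v(c) = C1 + Integral(c/cos(c), c)


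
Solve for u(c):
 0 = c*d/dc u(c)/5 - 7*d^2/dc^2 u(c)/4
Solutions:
 u(c) = C1 + C2*erfi(sqrt(70)*c/35)


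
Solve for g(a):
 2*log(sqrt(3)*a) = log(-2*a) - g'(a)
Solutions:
 g(a) = C1 - a*log(a) + a*(-log(3) + log(2) + 1 + I*pi)


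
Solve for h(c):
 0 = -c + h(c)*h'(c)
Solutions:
 h(c) = -sqrt(C1 + c^2)
 h(c) = sqrt(C1 + c^2)


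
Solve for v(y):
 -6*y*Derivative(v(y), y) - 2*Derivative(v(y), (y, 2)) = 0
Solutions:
 v(y) = C1 + C2*erf(sqrt(6)*y/2)


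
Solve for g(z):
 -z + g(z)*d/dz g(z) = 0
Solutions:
 g(z) = -sqrt(C1 + z^2)
 g(z) = sqrt(C1 + z^2)


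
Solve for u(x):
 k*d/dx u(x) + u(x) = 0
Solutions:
 u(x) = C1*exp(-x/k)


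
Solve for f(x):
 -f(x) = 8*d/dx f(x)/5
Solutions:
 f(x) = C1*exp(-5*x/8)


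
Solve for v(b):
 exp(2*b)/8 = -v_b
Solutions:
 v(b) = C1 - exp(2*b)/16


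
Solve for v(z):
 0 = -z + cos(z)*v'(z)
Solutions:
 v(z) = C1 + Integral(z/cos(z), z)


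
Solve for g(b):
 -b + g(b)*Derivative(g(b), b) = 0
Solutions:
 g(b) = -sqrt(C1 + b^2)
 g(b) = sqrt(C1 + b^2)


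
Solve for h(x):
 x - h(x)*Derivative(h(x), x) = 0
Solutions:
 h(x) = -sqrt(C1 + x^2)
 h(x) = sqrt(C1 + x^2)


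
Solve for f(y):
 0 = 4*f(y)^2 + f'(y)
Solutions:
 f(y) = 1/(C1 + 4*y)


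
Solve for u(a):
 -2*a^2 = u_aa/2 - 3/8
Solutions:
 u(a) = C1 + C2*a - a^4/3 + 3*a^2/8


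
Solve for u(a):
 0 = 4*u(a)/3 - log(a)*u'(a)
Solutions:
 u(a) = C1*exp(4*li(a)/3)


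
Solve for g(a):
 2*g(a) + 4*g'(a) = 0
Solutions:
 g(a) = C1*exp(-a/2)


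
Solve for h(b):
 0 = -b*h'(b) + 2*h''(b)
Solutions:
 h(b) = C1 + C2*erfi(b/2)


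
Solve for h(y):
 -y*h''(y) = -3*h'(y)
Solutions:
 h(y) = C1 + C2*y^4


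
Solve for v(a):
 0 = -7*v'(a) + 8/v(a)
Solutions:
 v(a) = -sqrt(C1 + 112*a)/7
 v(a) = sqrt(C1 + 112*a)/7


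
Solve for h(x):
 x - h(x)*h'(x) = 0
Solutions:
 h(x) = -sqrt(C1 + x^2)
 h(x) = sqrt(C1 + x^2)


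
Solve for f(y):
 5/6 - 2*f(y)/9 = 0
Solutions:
 f(y) = 15/4


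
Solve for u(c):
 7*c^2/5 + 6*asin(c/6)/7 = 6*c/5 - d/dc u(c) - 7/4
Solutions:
 u(c) = C1 - 7*c^3/15 + 3*c^2/5 - 6*c*asin(c/6)/7 - 7*c/4 - 6*sqrt(36 - c^2)/7


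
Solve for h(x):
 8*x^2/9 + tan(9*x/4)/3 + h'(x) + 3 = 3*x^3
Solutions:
 h(x) = C1 + 3*x^4/4 - 8*x^3/27 - 3*x + 4*log(cos(9*x/4))/27


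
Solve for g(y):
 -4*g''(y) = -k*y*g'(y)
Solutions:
 g(y) = Piecewise((-sqrt(2)*sqrt(pi)*C1*erf(sqrt(2)*y*sqrt(-k)/4)/sqrt(-k) - C2, (k > 0) | (k < 0)), (-C1*y - C2, True))


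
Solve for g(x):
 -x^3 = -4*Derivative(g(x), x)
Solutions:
 g(x) = C1 + x^4/16


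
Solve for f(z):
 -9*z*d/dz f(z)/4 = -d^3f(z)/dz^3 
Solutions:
 f(z) = C1 + Integral(C2*airyai(2^(1/3)*3^(2/3)*z/2) + C3*airybi(2^(1/3)*3^(2/3)*z/2), z)


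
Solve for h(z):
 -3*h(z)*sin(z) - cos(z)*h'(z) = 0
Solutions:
 h(z) = C1*cos(z)^3


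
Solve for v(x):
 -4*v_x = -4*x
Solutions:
 v(x) = C1 + x^2/2


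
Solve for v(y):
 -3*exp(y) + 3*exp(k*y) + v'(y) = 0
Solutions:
 v(y) = C1 + 3*exp(y) - 3*exp(k*y)/k


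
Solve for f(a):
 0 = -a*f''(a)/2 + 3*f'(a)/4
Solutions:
 f(a) = C1 + C2*a^(5/2)


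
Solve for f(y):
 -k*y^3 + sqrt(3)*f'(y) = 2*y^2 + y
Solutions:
 f(y) = C1 + sqrt(3)*k*y^4/12 + 2*sqrt(3)*y^3/9 + sqrt(3)*y^2/6


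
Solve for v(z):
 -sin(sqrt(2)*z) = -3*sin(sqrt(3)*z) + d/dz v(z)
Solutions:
 v(z) = C1 + sqrt(2)*cos(sqrt(2)*z)/2 - sqrt(3)*cos(sqrt(3)*z)


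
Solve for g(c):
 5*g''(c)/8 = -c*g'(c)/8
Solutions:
 g(c) = C1 + C2*erf(sqrt(10)*c/10)


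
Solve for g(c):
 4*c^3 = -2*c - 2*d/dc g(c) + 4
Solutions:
 g(c) = C1 - c^4/2 - c^2/2 + 2*c


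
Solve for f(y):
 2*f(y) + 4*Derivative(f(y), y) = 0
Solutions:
 f(y) = C1*exp(-y/2)


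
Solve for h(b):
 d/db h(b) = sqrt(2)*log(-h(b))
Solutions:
 -li(-h(b)) = C1 + sqrt(2)*b


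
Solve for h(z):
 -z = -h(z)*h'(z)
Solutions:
 h(z) = -sqrt(C1 + z^2)
 h(z) = sqrt(C1 + z^2)


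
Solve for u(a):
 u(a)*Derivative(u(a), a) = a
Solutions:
 u(a) = -sqrt(C1 + a^2)
 u(a) = sqrt(C1 + a^2)


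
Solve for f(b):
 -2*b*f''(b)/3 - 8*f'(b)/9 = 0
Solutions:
 f(b) = C1 + C2/b^(1/3)


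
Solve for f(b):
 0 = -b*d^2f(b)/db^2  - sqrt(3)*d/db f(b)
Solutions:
 f(b) = C1 + C2*b^(1 - sqrt(3))


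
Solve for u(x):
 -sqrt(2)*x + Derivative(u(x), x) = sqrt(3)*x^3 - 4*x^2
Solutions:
 u(x) = C1 + sqrt(3)*x^4/4 - 4*x^3/3 + sqrt(2)*x^2/2


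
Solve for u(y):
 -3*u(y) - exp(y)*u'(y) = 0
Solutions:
 u(y) = C1*exp(3*exp(-y))


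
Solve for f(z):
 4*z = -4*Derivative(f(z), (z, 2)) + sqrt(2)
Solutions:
 f(z) = C1 + C2*z - z^3/6 + sqrt(2)*z^2/8


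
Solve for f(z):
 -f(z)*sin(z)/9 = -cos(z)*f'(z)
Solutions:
 f(z) = C1/cos(z)^(1/9)


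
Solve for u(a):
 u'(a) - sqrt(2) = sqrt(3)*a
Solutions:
 u(a) = C1 + sqrt(3)*a^2/2 + sqrt(2)*a


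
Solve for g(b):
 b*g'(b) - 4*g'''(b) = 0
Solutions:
 g(b) = C1 + Integral(C2*airyai(2^(1/3)*b/2) + C3*airybi(2^(1/3)*b/2), b)


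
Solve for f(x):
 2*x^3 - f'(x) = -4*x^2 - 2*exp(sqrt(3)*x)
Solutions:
 f(x) = C1 + x^4/2 + 4*x^3/3 + 2*sqrt(3)*exp(sqrt(3)*x)/3


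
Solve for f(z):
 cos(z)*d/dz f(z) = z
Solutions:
 f(z) = C1 + Integral(z/cos(z), z)


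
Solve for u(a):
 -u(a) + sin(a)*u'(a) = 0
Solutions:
 u(a) = C1*sqrt(cos(a) - 1)/sqrt(cos(a) + 1)


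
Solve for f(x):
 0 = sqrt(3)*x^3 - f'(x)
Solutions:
 f(x) = C1 + sqrt(3)*x^4/4


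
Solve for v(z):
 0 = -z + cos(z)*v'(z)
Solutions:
 v(z) = C1 + Integral(z/cos(z), z)


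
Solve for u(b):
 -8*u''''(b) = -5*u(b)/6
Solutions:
 u(b) = C1*exp(-3^(3/4)*5^(1/4)*b/6) + C2*exp(3^(3/4)*5^(1/4)*b/6) + C3*sin(3^(3/4)*5^(1/4)*b/6) + C4*cos(3^(3/4)*5^(1/4)*b/6)


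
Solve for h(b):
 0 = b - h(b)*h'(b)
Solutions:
 h(b) = -sqrt(C1 + b^2)
 h(b) = sqrt(C1 + b^2)


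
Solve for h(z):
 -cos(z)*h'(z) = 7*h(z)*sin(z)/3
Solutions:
 h(z) = C1*cos(z)^(7/3)


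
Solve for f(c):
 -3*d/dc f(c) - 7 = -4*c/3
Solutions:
 f(c) = C1 + 2*c^2/9 - 7*c/3


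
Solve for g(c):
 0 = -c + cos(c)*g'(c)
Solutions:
 g(c) = C1 + Integral(c/cos(c), c)


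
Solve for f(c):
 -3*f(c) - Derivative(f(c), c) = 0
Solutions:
 f(c) = C1*exp(-3*c)


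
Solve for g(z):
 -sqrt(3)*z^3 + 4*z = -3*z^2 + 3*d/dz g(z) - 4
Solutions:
 g(z) = C1 - sqrt(3)*z^4/12 + z^3/3 + 2*z^2/3 + 4*z/3


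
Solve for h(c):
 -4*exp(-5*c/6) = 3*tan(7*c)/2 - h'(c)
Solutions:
 h(c) = C1 + 3*log(tan(7*c)^2 + 1)/28 - 24*exp(-5*c/6)/5


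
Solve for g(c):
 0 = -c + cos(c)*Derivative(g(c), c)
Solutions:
 g(c) = C1 + Integral(c/cos(c), c)


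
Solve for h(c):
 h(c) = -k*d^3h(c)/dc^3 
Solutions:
 h(c) = C1*exp(c*(-1/k)^(1/3)) + C2*exp(c*(-1/k)^(1/3)*(-1 + sqrt(3)*I)/2) + C3*exp(-c*(-1/k)^(1/3)*(1 + sqrt(3)*I)/2)


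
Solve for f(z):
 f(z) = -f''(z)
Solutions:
 f(z) = C1*sin(z) + C2*cos(z)


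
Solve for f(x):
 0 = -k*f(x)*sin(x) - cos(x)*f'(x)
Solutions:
 f(x) = C1*exp(k*log(cos(x)))


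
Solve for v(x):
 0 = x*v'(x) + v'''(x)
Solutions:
 v(x) = C1 + Integral(C2*airyai(-x) + C3*airybi(-x), x)


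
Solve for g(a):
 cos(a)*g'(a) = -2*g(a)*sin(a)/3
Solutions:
 g(a) = C1*cos(a)^(2/3)


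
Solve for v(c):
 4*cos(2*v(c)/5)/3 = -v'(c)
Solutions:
 4*c/3 - 5*log(sin(2*v(c)/5) - 1)/4 + 5*log(sin(2*v(c)/5) + 1)/4 = C1


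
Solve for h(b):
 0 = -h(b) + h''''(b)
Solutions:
 h(b) = C1*exp(-b) + C2*exp(b) + C3*sin(b) + C4*cos(b)


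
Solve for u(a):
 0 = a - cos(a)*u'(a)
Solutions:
 u(a) = C1 + Integral(a/cos(a), a)


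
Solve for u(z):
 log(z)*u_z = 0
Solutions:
 u(z) = C1


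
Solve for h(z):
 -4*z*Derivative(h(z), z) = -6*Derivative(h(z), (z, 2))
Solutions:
 h(z) = C1 + C2*erfi(sqrt(3)*z/3)


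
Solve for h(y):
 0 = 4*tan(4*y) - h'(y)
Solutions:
 h(y) = C1 - log(cos(4*y))


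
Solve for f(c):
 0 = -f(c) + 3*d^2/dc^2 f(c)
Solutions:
 f(c) = C1*exp(-sqrt(3)*c/3) + C2*exp(sqrt(3)*c/3)


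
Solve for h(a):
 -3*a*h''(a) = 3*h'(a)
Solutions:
 h(a) = C1 + C2*log(a)


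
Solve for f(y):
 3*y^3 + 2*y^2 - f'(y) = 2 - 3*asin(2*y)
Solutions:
 f(y) = C1 + 3*y^4/4 + 2*y^3/3 + 3*y*asin(2*y) - 2*y + 3*sqrt(1 - 4*y^2)/2


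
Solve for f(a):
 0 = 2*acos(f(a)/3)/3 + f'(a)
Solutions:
 Integral(1/acos(_y/3), (_y, f(a))) = C1 - 2*a/3


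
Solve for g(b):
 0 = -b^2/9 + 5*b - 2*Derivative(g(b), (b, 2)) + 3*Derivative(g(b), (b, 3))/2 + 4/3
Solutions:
 g(b) = C1 + C2*b + C3*exp(4*b/3) - b^4/216 + 29*b^3/72 + 119*b^2/96


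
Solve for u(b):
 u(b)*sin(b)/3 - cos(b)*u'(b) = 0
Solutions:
 u(b) = C1/cos(b)^(1/3)


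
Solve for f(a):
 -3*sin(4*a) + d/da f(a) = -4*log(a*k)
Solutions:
 f(a) = C1 - 4*a*log(a*k) + 4*a - 3*cos(4*a)/4


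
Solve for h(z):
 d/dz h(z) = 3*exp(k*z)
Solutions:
 h(z) = C1 + 3*exp(k*z)/k


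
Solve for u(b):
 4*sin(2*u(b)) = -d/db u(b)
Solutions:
 u(b) = pi - acos((-C1 - exp(16*b))/(C1 - exp(16*b)))/2
 u(b) = acos((-C1 - exp(16*b))/(C1 - exp(16*b)))/2


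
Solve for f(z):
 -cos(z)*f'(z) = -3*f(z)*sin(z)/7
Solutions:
 f(z) = C1/cos(z)^(3/7)


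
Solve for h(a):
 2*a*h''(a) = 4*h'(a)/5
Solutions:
 h(a) = C1 + C2*a^(7/5)


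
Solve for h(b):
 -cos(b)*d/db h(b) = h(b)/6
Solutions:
 h(b) = C1*(sin(b) - 1)^(1/12)/(sin(b) + 1)^(1/12)


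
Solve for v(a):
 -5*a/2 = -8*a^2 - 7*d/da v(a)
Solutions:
 v(a) = C1 - 8*a^3/21 + 5*a^2/28


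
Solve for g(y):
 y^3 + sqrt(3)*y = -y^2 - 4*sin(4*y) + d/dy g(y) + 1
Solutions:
 g(y) = C1 + y^4/4 + y^3/3 + sqrt(3)*y^2/2 - y - cos(4*y)


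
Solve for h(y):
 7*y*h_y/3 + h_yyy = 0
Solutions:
 h(y) = C1 + Integral(C2*airyai(-3^(2/3)*7^(1/3)*y/3) + C3*airybi(-3^(2/3)*7^(1/3)*y/3), y)


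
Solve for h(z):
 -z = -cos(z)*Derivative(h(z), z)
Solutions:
 h(z) = C1 + Integral(z/cos(z), z)


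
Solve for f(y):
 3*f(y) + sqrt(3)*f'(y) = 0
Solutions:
 f(y) = C1*exp(-sqrt(3)*y)


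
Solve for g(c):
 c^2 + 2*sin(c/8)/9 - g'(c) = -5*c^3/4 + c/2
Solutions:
 g(c) = C1 + 5*c^4/16 + c^3/3 - c^2/4 - 16*cos(c/8)/9


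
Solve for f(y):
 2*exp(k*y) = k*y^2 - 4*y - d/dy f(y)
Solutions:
 f(y) = C1 + k*y^3/3 - 2*y^2 - 2*exp(k*y)/k


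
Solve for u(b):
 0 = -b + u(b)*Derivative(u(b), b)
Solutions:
 u(b) = -sqrt(C1 + b^2)
 u(b) = sqrt(C1 + b^2)


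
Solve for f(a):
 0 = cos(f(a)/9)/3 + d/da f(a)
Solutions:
 a/3 - 9*log(sin(f(a)/9) - 1)/2 + 9*log(sin(f(a)/9) + 1)/2 = C1


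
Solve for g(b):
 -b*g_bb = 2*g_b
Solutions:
 g(b) = C1 + C2/b


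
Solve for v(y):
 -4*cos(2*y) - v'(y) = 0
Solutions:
 v(y) = C1 - 2*sin(2*y)


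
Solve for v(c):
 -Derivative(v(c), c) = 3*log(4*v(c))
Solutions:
 Integral(1/(log(_y) + 2*log(2)), (_y, v(c)))/3 = C1 - c


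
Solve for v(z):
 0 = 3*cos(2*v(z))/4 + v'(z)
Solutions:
 v(z) = -asin((C1 + exp(3*z))/(C1 - exp(3*z)))/2 + pi/2
 v(z) = asin((C1 + exp(3*z))/(C1 - exp(3*z)))/2


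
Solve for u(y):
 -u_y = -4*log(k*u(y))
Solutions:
 li(k*u(y))/k = C1 + 4*y


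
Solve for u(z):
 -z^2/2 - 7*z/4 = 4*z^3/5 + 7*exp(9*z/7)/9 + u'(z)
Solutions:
 u(z) = C1 - z^4/5 - z^3/6 - 7*z^2/8 - 49*exp(9*z/7)/81


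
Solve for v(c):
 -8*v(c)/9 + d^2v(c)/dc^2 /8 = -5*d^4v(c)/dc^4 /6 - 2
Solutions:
 v(c) = C1*exp(-sqrt(30)*c*sqrt(-9 + sqrt(15441))/60) + C2*exp(sqrt(30)*c*sqrt(-9 + sqrt(15441))/60) + C3*sin(sqrt(30)*c*sqrt(9 + sqrt(15441))/60) + C4*cos(sqrt(30)*c*sqrt(9 + sqrt(15441))/60) + 9/4


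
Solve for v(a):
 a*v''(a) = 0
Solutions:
 v(a) = C1 + C2*a


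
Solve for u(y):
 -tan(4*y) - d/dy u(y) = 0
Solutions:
 u(y) = C1 + log(cos(4*y))/4


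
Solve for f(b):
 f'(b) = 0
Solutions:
 f(b) = C1


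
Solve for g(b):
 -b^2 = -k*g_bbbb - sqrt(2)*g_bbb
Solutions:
 g(b) = C1 + C2*b + C3*b^2 + C4*exp(-sqrt(2)*b/k) + sqrt(2)*b^5/120 - b^4*k/24 + sqrt(2)*b^3*k^2/12


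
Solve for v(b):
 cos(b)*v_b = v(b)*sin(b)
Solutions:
 v(b) = C1/cos(b)


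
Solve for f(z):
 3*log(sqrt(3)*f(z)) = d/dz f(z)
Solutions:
 -2*Integral(1/(2*log(_y) + log(3)), (_y, f(z)))/3 = C1 - z


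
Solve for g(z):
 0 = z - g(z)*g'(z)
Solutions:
 g(z) = -sqrt(C1 + z^2)
 g(z) = sqrt(C1 + z^2)


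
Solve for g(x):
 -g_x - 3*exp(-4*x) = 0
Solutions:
 g(x) = C1 + 3*exp(-4*x)/4


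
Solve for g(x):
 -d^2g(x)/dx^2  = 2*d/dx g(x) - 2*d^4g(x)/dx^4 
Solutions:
 g(x) = C1 + C2*exp(-6^(1/3)*x*(6^(1/3)/(sqrt(318) + 18)^(1/3) + (sqrt(318) + 18)^(1/3))/12)*sin(2^(1/3)*3^(1/6)*x*(-3^(2/3)*(sqrt(318) + 18)^(1/3) + 3*2^(1/3)/(sqrt(318) + 18)^(1/3))/12) + C3*exp(-6^(1/3)*x*(6^(1/3)/(sqrt(318) + 18)^(1/3) + (sqrt(318) + 18)^(1/3))/12)*cos(2^(1/3)*3^(1/6)*x*(-3^(2/3)*(sqrt(318) + 18)^(1/3) + 3*2^(1/3)/(sqrt(318) + 18)^(1/3))/12) + C4*exp(6^(1/3)*x*(6^(1/3)/(sqrt(318) + 18)^(1/3) + (sqrt(318) + 18)^(1/3))/6)


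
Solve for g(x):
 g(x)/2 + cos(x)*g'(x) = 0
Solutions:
 g(x) = C1*(sin(x) - 1)^(1/4)/(sin(x) + 1)^(1/4)


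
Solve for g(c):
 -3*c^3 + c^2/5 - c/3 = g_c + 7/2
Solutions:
 g(c) = C1 - 3*c^4/4 + c^3/15 - c^2/6 - 7*c/2


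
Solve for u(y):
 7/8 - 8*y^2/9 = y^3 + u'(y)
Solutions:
 u(y) = C1 - y^4/4 - 8*y^3/27 + 7*y/8


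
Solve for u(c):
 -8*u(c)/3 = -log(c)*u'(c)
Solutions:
 u(c) = C1*exp(8*li(c)/3)


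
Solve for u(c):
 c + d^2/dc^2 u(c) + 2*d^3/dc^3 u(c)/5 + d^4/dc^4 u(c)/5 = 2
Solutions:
 u(c) = C1 + C2*c - c^3/6 + 6*c^2/5 + (C3*sin(2*c) + C4*cos(2*c))*exp(-c)


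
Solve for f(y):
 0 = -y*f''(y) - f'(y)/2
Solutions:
 f(y) = C1 + C2*sqrt(y)


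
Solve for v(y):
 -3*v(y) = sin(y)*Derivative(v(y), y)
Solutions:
 v(y) = C1*(cos(y) + 1)^(3/2)/(cos(y) - 1)^(3/2)


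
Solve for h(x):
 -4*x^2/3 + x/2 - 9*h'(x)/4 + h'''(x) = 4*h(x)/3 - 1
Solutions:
 h(x) = C1*exp(-3^(1/3)*x*(9/(sqrt(13) + 16)^(1/3) + 3^(1/3)*(sqrt(13) + 16)^(1/3))/12)*sin(3^(1/6)*x*(-(sqrt(13) + 16)^(1/3) + 3*3^(2/3)/(sqrt(13) + 16)^(1/3))/4) + C2*exp(-3^(1/3)*x*(9/(sqrt(13) + 16)^(1/3) + 3^(1/3)*(sqrt(13) + 16)^(1/3))/12)*cos(3^(1/6)*x*(-(sqrt(13) + 16)^(1/3) + 3*3^(2/3)/(sqrt(13) + 16)^(1/3))/4) + C3*exp(3^(1/3)*x*(9/(sqrt(13) + 16)^(1/3) + 3^(1/3)*(sqrt(13) + 16)^(1/3))/6) - x^2 + 15*x/4 - 357/64


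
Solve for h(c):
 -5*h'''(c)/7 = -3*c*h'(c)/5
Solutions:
 h(c) = C1 + Integral(C2*airyai(105^(1/3)*c/5) + C3*airybi(105^(1/3)*c/5), c)


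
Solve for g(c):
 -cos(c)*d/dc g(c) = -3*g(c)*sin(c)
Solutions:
 g(c) = C1/cos(c)^3


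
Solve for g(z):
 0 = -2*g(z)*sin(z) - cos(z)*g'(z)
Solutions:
 g(z) = C1*cos(z)^2


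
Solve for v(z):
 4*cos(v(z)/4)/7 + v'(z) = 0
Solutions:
 4*z/7 - 2*log(sin(v(z)/4) - 1) + 2*log(sin(v(z)/4) + 1) = C1


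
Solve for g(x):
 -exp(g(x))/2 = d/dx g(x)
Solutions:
 g(x) = log(1/(C1 + x)) + log(2)


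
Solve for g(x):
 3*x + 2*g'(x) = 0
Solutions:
 g(x) = C1 - 3*x^2/4


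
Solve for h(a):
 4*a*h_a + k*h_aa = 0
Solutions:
 h(a) = C1 + C2*sqrt(k)*erf(sqrt(2)*a*sqrt(1/k))


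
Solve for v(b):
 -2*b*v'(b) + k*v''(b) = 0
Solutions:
 v(b) = C1 + C2*erf(b*sqrt(-1/k))/sqrt(-1/k)


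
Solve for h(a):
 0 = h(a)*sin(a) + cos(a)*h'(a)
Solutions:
 h(a) = C1*cos(a)


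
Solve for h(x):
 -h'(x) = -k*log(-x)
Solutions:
 h(x) = C1 + k*x*log(-x) - k*x


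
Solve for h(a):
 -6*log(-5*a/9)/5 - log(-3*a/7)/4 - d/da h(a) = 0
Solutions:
 h(a) = C1 - 29*a*log(-a)/20 + a*(-24*log(5) + 5*log(7) + 29 + 43*log(3))/20


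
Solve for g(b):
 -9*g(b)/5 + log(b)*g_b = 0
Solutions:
 g(b) = C1*exp(9*li(b)/5)


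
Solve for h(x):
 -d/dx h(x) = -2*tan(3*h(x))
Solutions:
 h(x) = -asin(C1*exp(6*x))/3 + pi/3
 h(x) = asin(C1*exp(6*x))/3


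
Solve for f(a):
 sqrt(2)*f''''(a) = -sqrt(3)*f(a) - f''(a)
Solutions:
 f(a) = (C1*sin(2^(7/8)*3^(1/8)*a*cos(atan(sqrt(-1 + 4*sqrt(6)))/2)/2) + C2*cos(2^(7/8)*3^(1/8)*a*cos(atan(sqrt(-1 + 4*sqrt(6)))/2)/2))*exp(-2^(7/8)*3^(1/8)*a*sin(atan(sqrt(-1 + 4*sqrt(6)))/2)/2) + (C3*sin(2^(7/8)*3^(1/8)*a*cos(atan(sqrt(-1 + 4*sqrt(6)))/2)/2) + C4*cos(2^(7/8)*3^(1/8)*a*cos(atan(sqrt(-1 + 4*sqrt(6)))/2)/2))*exp(2^(7/8)*3^(1/8)*a*sin(atan(sqrt(-1 + 4*sqrt(6)))/2)/2)


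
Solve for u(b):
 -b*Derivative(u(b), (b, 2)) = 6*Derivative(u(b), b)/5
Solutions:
 u(b) = C1 + C2/b^(1/5)


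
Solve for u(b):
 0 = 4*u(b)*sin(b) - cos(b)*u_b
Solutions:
 u(b) = C1/cos(b)^4


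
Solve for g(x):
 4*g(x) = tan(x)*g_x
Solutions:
 g(x) = C1*sin(x)^4


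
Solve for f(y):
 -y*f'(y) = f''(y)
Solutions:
 f(y) = C1 + C2*erf(sqrt(2)*y/2)


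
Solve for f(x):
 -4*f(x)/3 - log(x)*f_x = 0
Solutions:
 f(x) = C1*exp(-4*li(x)/3)


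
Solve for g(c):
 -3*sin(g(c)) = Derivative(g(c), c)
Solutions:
 g(c) = -acos((-C1 - exp(6*c))/(C1 - exp(6*c))) + 2*pi
 g(c) = acos((-C1 - exp(6*c))/(C1 - exp(6*c)))


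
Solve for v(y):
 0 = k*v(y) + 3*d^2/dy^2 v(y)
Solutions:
 v(y) = C1*exp(-sqrt(3)*y*sqrt(-k)/3) + C2*exp(sqrt(3)*y*sqrt(-k)/3)


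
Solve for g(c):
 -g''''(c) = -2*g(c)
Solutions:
 g(c) = C1*exp(-2^(1/4)*c) + C2*exp(2^(1/4)*c) + C3*sin(2^(1/4)*c) + C4*cos(2^(1/4)*c)


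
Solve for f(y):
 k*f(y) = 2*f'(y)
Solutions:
 f(y) = C1*exp(k*y/2)


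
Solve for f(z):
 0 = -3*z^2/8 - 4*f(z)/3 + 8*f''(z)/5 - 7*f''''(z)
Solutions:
 f(z) = -9*z^2/32 + (C1*sin(sqrt(2)*21^(3/4)*z*sin(atan(sqrt(489)/6)/2)/21) + C2*cos(sqrt(2)*21^(3/4)*z*sin(atan(sqrt(489)/6)/2)/21))*exp(-sqrt(2)*21^(3/4)*z*cos(atan(sqrt(489)/6)/2)/21) + (C3*sin(sqrt(2)*21^(3/4)*z*sin(atan(sqrt(489)/6)/2)/21) + C4*cos(sqrt(2)*21^(3/4)*z*sin(atan(sqrt(489)/6)/2)/21))*exp(sqrt(2)*21^(3/4)*z*cos(atan(sqrt(489)/6)/2)/21) - 27/40


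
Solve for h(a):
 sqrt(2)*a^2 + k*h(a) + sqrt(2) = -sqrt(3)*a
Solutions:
 h(a) = (-sqrt(2)*a^2 - sqrt(3)*a - sqrt(2))/k


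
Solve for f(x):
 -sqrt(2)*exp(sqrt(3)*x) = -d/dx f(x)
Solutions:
 f(x) = C1 + sqrt(6)*exp(sqrt(3)*x)/3


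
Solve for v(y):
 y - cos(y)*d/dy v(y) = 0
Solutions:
 v(y) = C1 + Integral(y/cos(y), y)


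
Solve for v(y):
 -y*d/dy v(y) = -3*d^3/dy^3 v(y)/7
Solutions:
 v(y) = C1 + Integral(C2*airyai(3^(2/3)*7^(1/3)*y/3) + C3*airybi(3^(2/3)*7^(1/3)*y/3), y)


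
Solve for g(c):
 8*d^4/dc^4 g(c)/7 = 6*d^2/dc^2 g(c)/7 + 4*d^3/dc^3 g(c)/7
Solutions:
 g(c) = C1 + C2*c + C3*exp(c*(1 - sqrt(13))/4) + C4*exp(c*(1 + sqrt(13))/4)


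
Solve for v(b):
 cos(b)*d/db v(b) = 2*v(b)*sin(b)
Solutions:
 v(b) = C1/cos(b)^2


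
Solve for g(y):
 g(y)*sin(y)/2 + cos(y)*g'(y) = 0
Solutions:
 g(y) = C1*sqrt(cos(y))


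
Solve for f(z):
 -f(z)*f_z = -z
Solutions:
 f(z) = -sqrt(C1 + z^2)
 f(z) = sqrt(C1 + z^2)


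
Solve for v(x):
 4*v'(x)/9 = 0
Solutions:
 v(x) = C1


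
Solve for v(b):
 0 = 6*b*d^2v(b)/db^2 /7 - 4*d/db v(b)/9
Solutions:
 v(b) = C1 + C2*b^(41/27)


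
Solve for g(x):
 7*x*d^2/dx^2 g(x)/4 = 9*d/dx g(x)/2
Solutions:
 g(x) = C1 + C2*x^(25/7)


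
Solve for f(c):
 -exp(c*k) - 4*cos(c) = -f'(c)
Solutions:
 f(c) = C1 + 4*sin(c) + exp(c*k)/k


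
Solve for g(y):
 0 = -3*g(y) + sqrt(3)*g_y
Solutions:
 g(y) = C1*exp(sqrt(3)*y)


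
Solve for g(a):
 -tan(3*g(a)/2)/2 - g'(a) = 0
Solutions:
 g(a) = -2*asin(C1*exp(-3*a/4))/3 + 2*pi/3
 g(a) = 2*asin(C1*exp(-3*a/4))/3


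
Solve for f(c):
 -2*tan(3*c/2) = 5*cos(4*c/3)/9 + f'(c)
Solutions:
 f(c) = C1 + 4*log(cos(3*c/2))/3 - 5*sin(4*c/3)/12


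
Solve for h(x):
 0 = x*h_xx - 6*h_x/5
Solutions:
 h(x) = C1 + C2*x^(11/5)


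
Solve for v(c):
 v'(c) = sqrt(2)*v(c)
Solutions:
 v(c) = C1*exp(sqrt(2)*c)


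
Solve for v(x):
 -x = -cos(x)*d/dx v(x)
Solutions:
 v(x) = C1 + Integral(x/cos(x), x)


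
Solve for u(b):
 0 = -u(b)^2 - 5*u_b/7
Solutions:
 u(b) = 5/(C1 + 7*b)


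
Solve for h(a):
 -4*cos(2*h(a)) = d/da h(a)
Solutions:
 h(a) = -asin((C1 + exp(16*a))/(C1 - exp(16*a)))/2 + pi/2
 h(a) = asin((C1 + exp(16*a))/(C1 - exp(16*a)))/2


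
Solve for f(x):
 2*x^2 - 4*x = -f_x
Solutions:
 f(x) = C1 - 2*x^3/3 + 2*x^2


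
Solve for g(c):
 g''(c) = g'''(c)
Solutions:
 g(c) = C1 + C2*c + C3*exp(c)


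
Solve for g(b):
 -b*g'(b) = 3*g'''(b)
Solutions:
 g(b) = C1 + Integral(C2*airyai(-3^(2/3)*b/3) + C3*airybi(-3^(2/3)*b/3), b)


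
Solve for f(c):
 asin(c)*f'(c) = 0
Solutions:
 f(c) = C1


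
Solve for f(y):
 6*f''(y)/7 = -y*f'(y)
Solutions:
 f(y) = C1 + C2*erf(sqrt(21)*y/6)


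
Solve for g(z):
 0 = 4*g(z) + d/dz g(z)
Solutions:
 g(z) = C1*exp(-4*z)


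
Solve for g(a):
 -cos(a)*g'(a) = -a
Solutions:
 g(a) = C1 + Integral(a/cos(a), a)


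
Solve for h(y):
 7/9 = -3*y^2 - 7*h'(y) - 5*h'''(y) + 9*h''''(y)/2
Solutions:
 h(y) = C1 + C2*exp(y*(-(27*sqrt(363489) + 16309)^(1/3) - 100/(27*sqrt(363489) + 16309)^(1/3) + 20)/54)*sin(sqrt(3)*y*(-(27*sqrt(363489) + 16309)^(1/3) + 100/(27*sqrt(363489) + 16309)^(1/3))/54) + C3*exp(y*(-(27*sqrt(363489) + 16309)^(1/3) - 100/(27*sqrt(363489) + 16309)^(1/3) + 20)/54)*cos(sqrt(3)*y*(-(27*sqrt(363489) + 16309)^(1/3) + 100/(27*sqrt(363489) + 16309)^(1/3))/54) + C4*exp(y*(100/(27*sqrt(363489) + 16309)^(1/3) + 10 + (27*sqrt(363489) + 16309)^(1/3))/27) - y^3/7 + 221*y/441


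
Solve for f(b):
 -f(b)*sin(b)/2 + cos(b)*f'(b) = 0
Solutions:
 f(b) = C1/sqrt(cos(b))


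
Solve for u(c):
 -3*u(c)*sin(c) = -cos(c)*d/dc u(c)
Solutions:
 u(c) = C1/cos(c)^3


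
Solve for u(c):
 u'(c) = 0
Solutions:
 u(c) = C1


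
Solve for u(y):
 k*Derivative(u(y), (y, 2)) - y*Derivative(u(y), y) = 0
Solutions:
 u(y) = C1 + C2*erf(sqrt(2)*y*sqrt(-1/k)/2)/sqrt(-1/k)


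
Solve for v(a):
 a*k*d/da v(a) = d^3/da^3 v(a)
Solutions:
 v(a) = C1 + Integral(C2*airyai(a*k^(1/3)) + C3*airybi(a*k^(1/3)), a)


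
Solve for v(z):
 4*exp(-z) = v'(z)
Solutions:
 v(z) = C1 - 4*exp(-z)


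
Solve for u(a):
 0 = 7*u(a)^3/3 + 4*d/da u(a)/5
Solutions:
 u(a) = -sqrt(6)*sqrt(-1/(C1 - 35*a))
 u(a) = sqrt(6)*sqrt(-1/(C1 - 35*a))


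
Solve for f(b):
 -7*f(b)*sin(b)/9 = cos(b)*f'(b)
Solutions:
 f(b) = C1*cos(b)^(7/9)


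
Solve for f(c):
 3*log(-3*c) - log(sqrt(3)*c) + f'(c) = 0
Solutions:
 f(c) = C1 - 2*c*log(c) + c*(-5*log(3)/2 + 2 - 3*I*pi)


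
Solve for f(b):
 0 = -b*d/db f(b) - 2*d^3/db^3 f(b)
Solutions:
 f(b) = C1 + Integral(C2*airyai(-2^(2/3)*b/2) + C3*airybi(-2^(2/3)*b/2), b)


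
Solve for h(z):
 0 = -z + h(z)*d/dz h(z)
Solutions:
 h(z) = -sqrt(C1 + z^2)
 h(z) = sqrt(C1 + z^2)


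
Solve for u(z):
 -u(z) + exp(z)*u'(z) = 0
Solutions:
 u(z) = C1*exp(-exp(-z))


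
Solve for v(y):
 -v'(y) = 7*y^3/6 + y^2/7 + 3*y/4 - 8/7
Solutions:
 v(y) = C1 - 7*y^4/24 - y^3/21 - 3*y^2/8 + 8*y/7


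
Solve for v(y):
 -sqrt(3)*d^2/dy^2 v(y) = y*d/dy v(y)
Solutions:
 v(y) = C1 + C2*erf(sqrt(2)*3^(3/4)*y/6)


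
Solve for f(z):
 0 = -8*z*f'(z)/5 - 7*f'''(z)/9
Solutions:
 f(z) = C1 + Integral(C2*airyai(-2*105^(2/3)*z/35) + C3*airybi(-2*105^(2/3)*z/35), z)


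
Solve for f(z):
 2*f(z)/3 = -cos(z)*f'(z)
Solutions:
 f(z) = C1*(sin(z) - 1)^(1/3)/(sin(z) + 1)^(1/3)


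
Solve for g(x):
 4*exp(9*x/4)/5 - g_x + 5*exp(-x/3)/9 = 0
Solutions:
 g(x) = C1 + 16*exp(9*x/4)/45 - 5*exp(-x/3)/3


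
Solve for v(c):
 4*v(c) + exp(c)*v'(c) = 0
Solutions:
 v(c) = C1*exp(4*exp(-c))


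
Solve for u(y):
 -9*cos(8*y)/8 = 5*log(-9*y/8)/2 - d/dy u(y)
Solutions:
 u(y) = C1 + 5*y*log(-y)/2 - 15*y*log(2)/2 - 5*y/2 + 5*y*log(3) + 9*sin(8*y)/64


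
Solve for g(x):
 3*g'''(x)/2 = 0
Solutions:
 g(x) = C1 + C2*x + C3*x^2


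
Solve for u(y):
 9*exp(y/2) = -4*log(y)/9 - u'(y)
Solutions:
 u(y) = C1 - 4*y*log(y)/9 + 4*y/9 - 18*exp(y/2)


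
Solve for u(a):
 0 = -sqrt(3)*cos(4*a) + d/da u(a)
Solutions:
 u(a) = C1 + sqrt(3)*sin(4*a)/4


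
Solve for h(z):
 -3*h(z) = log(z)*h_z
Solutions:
 h(z) = C1*exp(-3*li(z))


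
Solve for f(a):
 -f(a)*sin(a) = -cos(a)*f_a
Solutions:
 f(a) = C1/cos(a)


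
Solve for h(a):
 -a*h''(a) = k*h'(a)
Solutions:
 h(a) = C1 + a^(1 - re(k))*(C2*sin(log(a)*Abs(im(k))) + C3*cos(log(a)*im(k)))


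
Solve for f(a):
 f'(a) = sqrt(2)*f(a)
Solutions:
 f(a) = C1*exp(sqrt(2)*a)


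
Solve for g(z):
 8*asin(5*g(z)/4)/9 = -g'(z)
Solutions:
 Integral(1/asin(5*_y/4), (_y, g(z))) = C1 - 8*z/9


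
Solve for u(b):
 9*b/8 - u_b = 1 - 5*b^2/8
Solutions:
 u(b) = C1 + 5*b^3/24 + 9*b^2/16 - b


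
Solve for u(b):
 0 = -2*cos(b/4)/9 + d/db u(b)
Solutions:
 u(b) = C1 + 8*sin(b/4)/9


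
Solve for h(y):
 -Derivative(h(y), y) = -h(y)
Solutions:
 h(y) = C1*exp(y)


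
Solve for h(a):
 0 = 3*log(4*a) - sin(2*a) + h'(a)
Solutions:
 h(a) = C1 - 3*a*log(a) - 6*a*log(2) + 3*a - cos(2*a)/2


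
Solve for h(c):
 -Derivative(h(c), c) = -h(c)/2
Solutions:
 h(c) = C1*exp(c/2)


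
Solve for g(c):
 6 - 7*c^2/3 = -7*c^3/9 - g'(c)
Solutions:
 g(c) = C1 - 7*c^4/36 + 7*c^3/9 - 6*c


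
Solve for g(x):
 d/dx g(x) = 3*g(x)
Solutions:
 g(x) = C1*exp(3*x)


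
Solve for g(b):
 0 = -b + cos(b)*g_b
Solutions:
 g(b) = C1 + Integral(b/cos(b), b)


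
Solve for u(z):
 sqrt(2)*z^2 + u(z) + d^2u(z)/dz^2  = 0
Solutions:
 u(z) = C1*sin(z) + C2*cos(z) - sqrt(2)*z^2 + 2*sqrt(2)


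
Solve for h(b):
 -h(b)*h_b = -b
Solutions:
 h(b) = -sqrt(C1 + b^2)
 h(b) = sqrt(C1 + b^2)


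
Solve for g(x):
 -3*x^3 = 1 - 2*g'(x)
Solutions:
 g(x) = C1 + 3*x^4/8 + x/2


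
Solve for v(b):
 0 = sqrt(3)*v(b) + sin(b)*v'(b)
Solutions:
 v(b) = C1*(cos(b) + 1)^(sqrt(3)/2)/(cos(b) - 1)^(sqrt(3)/2)


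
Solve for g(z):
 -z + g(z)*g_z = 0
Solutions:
 g(z) = -sqrt(C1 + z^2)
 g(z) = sqrt(C1 + z^2)


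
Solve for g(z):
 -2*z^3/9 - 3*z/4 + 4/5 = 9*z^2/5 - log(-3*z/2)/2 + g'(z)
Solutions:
 g(z) = C1 - z^4/18 - 3*z^3/5 - 3*z^2/8 + z*log(-z)/2 + z*(-5*log(2) + 3 + 5*log(3))/10


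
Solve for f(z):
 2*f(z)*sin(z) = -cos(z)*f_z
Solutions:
 f(z) = C1*cos(z)^2
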